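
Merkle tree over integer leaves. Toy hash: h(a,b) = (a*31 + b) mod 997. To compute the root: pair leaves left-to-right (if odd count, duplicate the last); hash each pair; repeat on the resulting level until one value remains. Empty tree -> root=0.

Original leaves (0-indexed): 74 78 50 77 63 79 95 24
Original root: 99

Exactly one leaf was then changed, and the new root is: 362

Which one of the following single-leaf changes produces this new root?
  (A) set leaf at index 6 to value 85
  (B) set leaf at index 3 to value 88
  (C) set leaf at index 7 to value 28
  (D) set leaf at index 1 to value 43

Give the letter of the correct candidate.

Original leaves: [74, 78, 50, 77, 63, 79, 95, 24]
Target new root: 362
Try each candidate change and compute the resulting root:
Candidate A: set leaf[6] = 85 -> leaves = [74, 78, 50, 77, 63, 79, 85, 24]
  L0: [74, 78, 50, 77, 63, 79, 85, 24]
  L1: h(74,78)=(74*31+78)%997=378 h(50,77)=(50*31+77)%997=630 h(63,79)=(63*31+79)%997=38 h(85,24)=(85*31+24)%997=665 -> [378, 630, 38, 665]
  L2: h(378,630)=(378*31+630)%997=384 h(38,665)=(38*31+665)%997=846 -> [384, 846]
  L3: h(384,846)=(384*31+846)%997=786 -> [786]
  root = 786 != target 362
Candidate B: set leaf[3] = 88 -> leaves = [74, 78, 50, 88, 63, 79, 95, 24]
  L0: [74, 78, 50, 88, 63, 79, 95, 24]
  L1: h(74,78)=(74*31+78)%997=378 h(50,88)=(50*31+88)%997=641 h(63,79)=(63*31+79)%997=38 h(95,24)=(95*31+24)%997=975 -> [378, 641, 38, 975]
  L2: h(378,641)=(378*31+641)%997=395 h(38,975)=(38*31+975)%997=159 -> [395, 159]
  L3: h(395,159)=(395*31+159)%997=440 -> [440]
  root = 440 != target 362
Candidate C: set leaf[7] = 28 -> leaves = [74, 78, 50, 77, 63, 79, 95, 28]
  L0: [74, 78, 50, 77, 63, 79, 95, 28]
  L1: h(74,78)=(74*31+78)%997=378 h(50,77)=(50*31+77)%997=630 h(63,79)=(63*31+79)%997=38 h(95,28)=(95*31+28)%997=979 -> [378, 630, 38, 979]
  L2: h(378,630)=(378*31+630)%997=384 h(38,979)=(38*31+979)%997=163 -> [384, 163]
  L3: h(384,163)=(384*31+163)%997=103 -> [103]
  root = 103 != target 362
Candidate D: set leaf[1] = 43 -> leaves = [74, 43, 50, 77, 63, 79, 95, 24]
  L0: [74, 43, 50, 77, 63, 79, 95, 24]
  L1: h(74,43)=(74*31+43)%997=343 h(50,77)=(50*31+77)%997=630 h(63,79)=(63*31+79)%997=38 h(95,24)=(95*31+24)%997=975 -> [343, 630, 38, 975]
  L2: h(343,630)=(343*31+630)%997=296 h(38,975)=(38*31+975)%997=159 -> [296, 159]
  L3: h(296,159)=(296*31+159)%997=362 -> [362]
  root = 362 == target 362  ** MATCH **
Candidate D produces the target root.

Answer: D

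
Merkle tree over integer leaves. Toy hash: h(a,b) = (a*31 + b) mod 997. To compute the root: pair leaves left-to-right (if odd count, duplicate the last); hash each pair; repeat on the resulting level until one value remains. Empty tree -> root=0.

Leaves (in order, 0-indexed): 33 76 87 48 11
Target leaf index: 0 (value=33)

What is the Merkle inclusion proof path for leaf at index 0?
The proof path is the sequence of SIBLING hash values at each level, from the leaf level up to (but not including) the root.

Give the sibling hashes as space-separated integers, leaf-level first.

Answer: 76 751 297

Derivation:
L0 (leaves): [33, 76, 87, 48, 11], target index=0
L1: h(33,76)=(33*31+76)%997=102 [pair 0] h(87,48)=(87*31+48)%997=751 [pair 1] h(11,11)=(11*31+11)%997=352 [pair 2] -> [102, 751, 352]
  Sibling for proof at L0: 76
L2: h(102,751)=(102*31+751)%997=922 [pair 0] h(352,352)=(352*31+352)%997=297 [pair 1] -> [922, 297]
  Sibling for proof at L1: 751
L3: h(922,297)=(922*31+297)%997=963 [pair 0] -> [963]
  Sibling for proof at L2: 297
Root: 963
Proof path (sibling hashes from leaf to root): [76, 751, 297]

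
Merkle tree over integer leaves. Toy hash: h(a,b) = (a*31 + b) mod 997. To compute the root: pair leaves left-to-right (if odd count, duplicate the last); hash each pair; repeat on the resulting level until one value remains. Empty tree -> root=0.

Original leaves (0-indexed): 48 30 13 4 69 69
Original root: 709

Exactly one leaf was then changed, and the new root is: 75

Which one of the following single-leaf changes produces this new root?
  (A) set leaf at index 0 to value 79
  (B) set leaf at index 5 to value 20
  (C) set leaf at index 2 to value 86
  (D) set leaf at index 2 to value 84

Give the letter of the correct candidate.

Original leaves: [48, 30, 13, 4, 69, 69]
Target new root: 75
Try each candidate change and compute the resulting root:
Candidate A: set leaf[0] = 79 -> leaves = [79, 30, 13, 4, 69, 69]
  L0: [79, 30, 13, 4, 69, 69]
  L1: h(79,30)=(79*31+30)%997=485 h(13,4)=(13*31+4)%997=407 h(69,69)=(69*31+69)%997=214 -> [485, 407, 214]
  L2: h(485,407)=(485*31+407)%997=487 h(214,214)=(214*31+214)%997=866 -> [487, 866]
  L3: h(487,866)=(487*31+866)%997=11 -> [11]
  root = 11 != target 75
Candidate B: set leaf[5] = 20 -> leaves = [48, 30, 13, 4, 69, 20]
  L0: [48, 30, 13, 4, 69, 20]
  L1: h(48,30)=(48*31+30)%997=521 h(13,4)=(13*31+4)%997=407 h(69,20)=(69*31+20)%997=165 -> [521, 407, 165]
  L2: h(521,407)=(521*31+407)%997=606 h(165,165)=(165*31+165)%997=295 -> [606, 295]
  L3: h(606,295)=(606*31+295)%997=138 -> [138]
  root = 138 != target 75
Candidate C: set leaf[2] = 86 -> leaves = [48, 30, 86, 4, 69, 69]
  L0: [48, 30, 86, 4, 69, 69]
  L1: h(48,30)=(48*31+30)%997=521 h(86,4)=(86*31+4)%997=676 h(69,69)=(69*31+69)%997=214 -> [521, 676, 214]
  L2: h(521,676)=(521*31+676)%997=875 h(214,214)=(214*31+214)%997=866 -> [875, 866]
  L3: h(875,866)=(875*31+866)%997=75 -> [75]
  root = 75 == target 75  ** MATCH **
Candidate D: set leaf[2] = 84 -> leaves = [48, 30, 84, 4, 69, 69]
  L0: [48, 30, 84, 4, 69, 69]
  L1: h(48,30)=(48*31+30)%997=521 h(84,4)=(84*31+4)%997=614 h(69,69)=(69*31+69)%997=214 -> [521, 614, 214]
  L2: h(521,614)=(521*31+614)%997=813 h(214,214)=(214*31+214)%997=866 -> [813, 866]
  L3: h(813,866)=(813*31+866)%997=147 -> [147]
  root = 147 != target 75
Candidate C produces the target root.

Answer: C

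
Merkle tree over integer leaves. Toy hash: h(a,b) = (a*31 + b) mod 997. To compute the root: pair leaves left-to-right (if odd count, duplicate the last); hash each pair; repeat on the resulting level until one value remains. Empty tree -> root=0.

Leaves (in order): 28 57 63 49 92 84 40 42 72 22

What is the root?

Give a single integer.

L0: [28, 57, 63, 49, 92, 84, 40, 42, 72, 22]
L1: h(28,57)=(28*31+57)%997=925 h(63,49)=(63*31+49)%997=8 h(92,84)=(92*31+84)%997=942 h(40,42)=(40*31+42)%997=285 h(72,22)=(72*31+22)%997=260 -> [925, 8, 942, 285, 260]
L2: h(925,8)=(925*31+8)%997=767 h(942,285)=(942*31+285)%997=574 h(260,260)=(260*31+260)%997=344 -> [767, 574, 344]
L3: h(767,574)=(767*31+574)%997=423 h(344,344)=(344*31+344)%997=41 -> [423, 41]
L4: h(423,41)=(423*31+41)%997=193 -> [193]

Answer: 193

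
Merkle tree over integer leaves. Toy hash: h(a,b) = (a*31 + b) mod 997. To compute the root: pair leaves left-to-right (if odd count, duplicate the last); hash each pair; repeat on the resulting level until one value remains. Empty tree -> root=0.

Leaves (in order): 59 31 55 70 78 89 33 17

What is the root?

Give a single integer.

L0: [59, 31, 55, 70, 78, 89, 33, 17]
L1: h(59,31)=(59*31+31)%997=863 h(55,70)=(55*31+70)%997=778 h(78,89)=(78*31+89)%997=513 h(33,17)=(33*31+17)%997=43 -> [863, 778, 513, 43]
L2: h(863,778)=(863*31+778)%997=612 h(513,43)=(513*31+43)%997=991 -> [612, 991]
L3: h(612,991)=(612*31+991)%997=23 -> [23]

Answer: 23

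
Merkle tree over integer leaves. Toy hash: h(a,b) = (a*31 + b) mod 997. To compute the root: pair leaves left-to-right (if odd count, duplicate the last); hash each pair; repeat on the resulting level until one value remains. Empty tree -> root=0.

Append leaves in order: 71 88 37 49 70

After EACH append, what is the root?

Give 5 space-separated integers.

Answer: 71 295 359 371 430

Derivation:
After append 71 (leaves=[71]):
  L0: [71]
  root=71
After append 88 (leaves=[71, 88]):
  L0: [71, 88]
  L1: h(71,88)=(71*31+88)%997=295 -> [295]
  root=295
After append 37 (leaves=[71, 88, 37]):
  L0: [71, 88, 37]
  L1: h(71,88)=(71*31+88)%997=295 h(37,37)=(37*31+37)%997=187 -> [295, 187]
  L2: h(295,187)=(295*31+187)%997=359 -> [359]
  root=359
After append 49 (leaves=[71, 88, 37, 49]):
  L0: [71, 88, 37, 49]
  L1: h(71,88)=(71*31+88)%997=295 h(37,49)=(37*31+49)%997=199 -> [295, 199]
  L2: h(295,199)=(295*31+199)%997=371 -> [371]
  root=371
After append 70 (leaves=[71, 88, 37, 49, 70]):
  L0: [71, 88, 37, 49, 70]
  L1: h(71,88)=(71*31+88)%997=295 h(37,49)=(37*31+49)%997=199 h(70,70)=(70*31+70)%997=246 -> [295, 199, 246]
  L2: h(295,199)=(295*31+199)%997=371 h(246,246)=(246*31+246)%997=893 -> [371, 893]
  L3: h(371,893)=(371*31+893)%997=430 -> [430]
  root=430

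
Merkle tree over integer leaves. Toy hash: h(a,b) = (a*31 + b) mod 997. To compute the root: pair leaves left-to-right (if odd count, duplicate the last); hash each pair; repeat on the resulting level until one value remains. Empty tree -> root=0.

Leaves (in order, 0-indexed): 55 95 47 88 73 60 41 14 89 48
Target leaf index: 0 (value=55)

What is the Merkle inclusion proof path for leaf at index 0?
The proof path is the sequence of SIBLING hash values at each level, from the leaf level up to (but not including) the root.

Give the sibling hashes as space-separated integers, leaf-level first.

Answer: 95 548 517 17

Derivation:
L0 (leaves): [55, 95, 47, 88, 73, 60, 41, 14, 89, 48], target index=0
L1: h(55,95)=(55*31+95)%997=803 [pair 0] h(47,88)=(47*31+88)%997=548 [pair 1] h(73,60)=(73*31+60)%997=329 [pair 2] h(41,14)=(41*31+14)%997=288 [pair 3] h(89,48)=(89*31+48)%997=813 [pair 4] -> [803, 548, 329, 288, 813]
  Sibling for proof at L0: 95
L2: h(803,548)=(803*31+548)%997=516 [pair 0] h(329,288)=(329*31+288)%997=517 [pair 1] h(813,813)=(813*31+813)%997=94 [pair 2] -> [516, 517, 94]
  Sibling for proof at L1: 548
L3: h(516,517)=(516*31+517)%997=561 [pair 0] h(94,94)=(94*31+94)%997=17 [pair 1] -> [561, 17]
  Sibling for proof at L2: 517
L4: h(561,17)=(561*31+17)%997=459 [pair 0] -> [459]
  Sibling for proof at L3: 17
Root: 459
Proof path (sibling hashes from leaf to root): [95, 548, 517, 17]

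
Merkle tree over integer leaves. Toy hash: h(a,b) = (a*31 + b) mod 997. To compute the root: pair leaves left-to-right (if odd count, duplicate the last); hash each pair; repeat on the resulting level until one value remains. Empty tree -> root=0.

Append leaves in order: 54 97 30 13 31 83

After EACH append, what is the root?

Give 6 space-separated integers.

Answer: 54 774 29 12 212 879

Derivation:
After append 54 (leaves=[54]):
  L0: [54]
  root=54
After append 97 (leaves=[54, 97]):
  L0: [54, 97]
  L1: h(54,97)=(54*31+97)%997=774 -> [774]
  root=774
After append 30 (leaves=[54, 97, 30]):
  L0: [54, 97, 30]
  L1: h(54,97)=(54*31+97)%997=774 h(30,30)=(30*31+30)%997=960 -> [774, 960]
  L2: h(774,960)=(774*31+960)%997=29 -> [29]
  root=29
After append 13 (leaves=[54, 97, 30, 13]):
  L0: [54, 97, 30, 13]
  L1: h(54,97)=(54*31+97)%997=774 h(30,13)=(30*31+13)%997=943 -> [774, 943]
  L2: h(774,943)=(774*31+943)%997=12 -> [12]
  root=12
After append 31 (leaves=[54, 97, 30, 13, 31]):
  L0: [54, 97, 30, 13, 31]
  L1: h(54,97)=(54*31+97)%997=774 h(30,13)=(30*31+13)%997=943 h(31,31)=(31*31+31)%997=992 -> [774, 943, 992]
  L2: h(774,943)=(774*31+943)%997=12 h(992,992)=(992*31+992)%997=837 -> [12, 837]
  L3: h(12,837)=(12*31+837)%997=212 -> [212]
  root=212
After append 83 (leaves=[54, 97, 30, 13, 31, 83]):
  L0: [54, 97, 30, 13, 31, 83]
  L1: h(54,97)=(54*31+97)%997=774 h(30,13)=(30*31+13)%997=943 h(31,83)=(31*31+83)%997=47 -> [774, 943, 47]
  L2: h(774,943)=(774*31+943)%997=12 h(47,47)=(47*31+47)%997=507 -> [12, 507]
  L3: h(12,507)=(12*31+507)%997=879 -> [879]
  root=879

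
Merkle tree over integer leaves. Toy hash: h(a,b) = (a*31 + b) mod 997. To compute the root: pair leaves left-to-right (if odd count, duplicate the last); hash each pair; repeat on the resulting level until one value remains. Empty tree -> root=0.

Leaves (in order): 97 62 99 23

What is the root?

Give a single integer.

L0: [97, 62, 99, 23]
L1: h(97,62)=(97*31+62)%997=78 h(99,23)=(99*31+23)%997=101 -> [78, 101]
L2: h(78,101)=(78*31+101)%997=525 -> [525]

Answer: 525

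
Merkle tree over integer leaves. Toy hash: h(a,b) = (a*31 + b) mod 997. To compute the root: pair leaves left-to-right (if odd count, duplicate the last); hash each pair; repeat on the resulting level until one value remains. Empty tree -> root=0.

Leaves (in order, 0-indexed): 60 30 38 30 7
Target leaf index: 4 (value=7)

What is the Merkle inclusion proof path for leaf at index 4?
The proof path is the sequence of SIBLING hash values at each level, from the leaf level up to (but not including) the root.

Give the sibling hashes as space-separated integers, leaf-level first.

Answer: 7 224 975

Derivation:
L0 (leaves): [60, 30, 38, 30, 7], target index=4
L1: h(60,30)=(60*31+30)%997=893 [pair 0] h(38,30)=(38*31+30)%997=211 [pair 1] h(7,7)=(7*31+7)%997=224 [pair 2] -> [893, 211, 224]
  Sibling for proof at L0: 7
L2: h(893,211)=(893*31+211)%997=975 [pair 0] h(224,224)=(224*31+224)%997=189 [pair 1] -> [975, 189]
  Sibling for proof at L1: 224
L3: h(975,189)=(975*31+189)%997=504 [pair 0] -> [504]
  Sibling for proof at L2: 975
Root: 504
Proof path (sibling hashes from leaf to root): [7, 224, 975]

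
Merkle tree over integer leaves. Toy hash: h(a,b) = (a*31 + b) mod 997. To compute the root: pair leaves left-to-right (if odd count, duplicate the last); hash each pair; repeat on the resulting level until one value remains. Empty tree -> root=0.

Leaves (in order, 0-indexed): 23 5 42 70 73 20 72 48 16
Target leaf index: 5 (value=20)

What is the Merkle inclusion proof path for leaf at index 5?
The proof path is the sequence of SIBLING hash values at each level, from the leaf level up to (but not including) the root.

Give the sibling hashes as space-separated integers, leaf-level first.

L0 (leaves): [23, 5, 42, 70, 73, 20, 72, 48, 16], target index=5
L1: h(23,5)=(23*31+5)%997=718 [pair 0] h(42,70)=(42*31+70)%997=375 [pair 1] h(73,20)=(73*31+20)%997=289 [pair 2] h(72,48)=(72*31+48)%997=286 [pair 3] h(16,16)=(16*31+16)%997=512 [pair 4] -> [718, 375, 289, 286, 512]
  Sibling for proof at L0: 73
L2: h(718,375)=(718*31+375)%997=699 [pair 0] h(289,286)=(289*31+286)%997=272 [pair 1] h(512,512)=(512*31+512)%997=432 [pair 2] -> [699, 272, 432]
  Sibling for proof at L1: 286
L3: h(699,272)=(699*31+272)%997=7 [pair 0] h(432,432)=(432*31+432)%997=863 [pair 1] -> [7, 863]
  Sibling for proof at L2: 699
L4: h(7,863)=(7*31+863)%997=83 [pair 0] -> [83]
  Sibling for proof at L3: 863
Root: 83
Proof path (sibling hashes from leaf to root): [73, 286, 699, 863]

Answer: 73 286 699 863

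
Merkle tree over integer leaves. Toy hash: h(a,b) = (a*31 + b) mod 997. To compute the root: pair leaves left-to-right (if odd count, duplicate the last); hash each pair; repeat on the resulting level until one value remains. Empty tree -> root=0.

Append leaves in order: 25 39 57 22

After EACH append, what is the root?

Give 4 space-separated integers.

After append 25 (leaves=[25]):
  L0: [25]
  root=25
After append 39 (leaves=[25, 39]):
  L0: [25, 39]
  L1: h(25,39)=(25*31+39)%997=814 -> [814]
  root=814
After append 57 (leaves=[25, 39, 57]):
  L0: [25, 39, 57]
  L1: h(25,39)=(25*31+39)%997=814 h(57,57)=(57*31+57)%997=827 -> [814, 827]
  L2: h(814,827)=(814*31+827)%997=139 -> [139]
  root=139
After append 22 (leaves=[25, 39, 57, 22]):
  L0: [25, 39, 57, 22]
  L1: h(25,39)=(25*31+39)%997=814 h(57,22)=(57*31+22)%997=792 -> [814, 792]
  L2: h(814,792)=(814*31+792)%997=104 -> [104]
  root=104

Answer: 25 814 139 104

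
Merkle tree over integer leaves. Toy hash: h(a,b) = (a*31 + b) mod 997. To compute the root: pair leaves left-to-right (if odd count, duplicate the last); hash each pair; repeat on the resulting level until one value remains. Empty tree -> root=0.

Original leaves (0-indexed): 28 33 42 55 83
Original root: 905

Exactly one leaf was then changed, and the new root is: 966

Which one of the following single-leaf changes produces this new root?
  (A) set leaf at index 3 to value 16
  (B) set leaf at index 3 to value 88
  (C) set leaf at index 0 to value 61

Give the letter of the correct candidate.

Answer: C

Derivation:
Original leaves: [28, 33, 42, 55, 83]
Target new root: 966
Try each candidate change and compute the resulting root:
Candidate A: set leaf[3] = 16 -> leaves = [28, 33, 42, 16, 83]
  L0: [28, 33, 42, 16, 83]
  L1: h(28,33)=(28*31+33)%997=901 h(42,16)=(42*31+16)%997=321 h(83,83)=(83*31+83)%997=662 -> [901, 321, 662]
  L2: h(901,321)=(901*31+321)%997=336 h(662,662)=(662*31+662)%997=247 -> [336, 247]
  L3: h(336,247)=(336*31+247)%997=693 -> [693]
  root = 693 != target 966
Candidate B: set leaf[3] = 88 -> leaves = [28, 33, 42, 88, 83]
  L0: [28, 33, 42, 88, 83]
  L1: h(28,33)=(28*31+33)%997=901 h(42,88)=(42*31+88)%997=393 h(83,83)=(83*31+83)%997=662 -> [901, 393, 662]
  L2: h(901,393)=(901*31+393)%997=408 h(662,662)=(662*31+662)%997=247 -> [408, 247]
  L3: h(408,247)=(408*31+247)%997=931 -> [931]
  root = 931 != target 966
Candidate C: set leaf[0] = 61 -> leaves = [61, 33, 42, 55, 83]
  L0: [61, 33, 42, 55, 83]
  L1: h(61,33)=(61*31+33)%997=927 h(42,55)=(42*31+55)%997=360 h(83,83)=(83*31+83)%997=662 -> [927, 360, 662]
  L2: h(927,360)=(927*31+360)%997=184 h(662,662)=(662*31+662)%997=247 -> [184, 247]
  L3: h(184,247)=(184*31+247)%997=966 -> [966]
  root = 966 == target 966  ** MATCH **
Candidate C produces the target root.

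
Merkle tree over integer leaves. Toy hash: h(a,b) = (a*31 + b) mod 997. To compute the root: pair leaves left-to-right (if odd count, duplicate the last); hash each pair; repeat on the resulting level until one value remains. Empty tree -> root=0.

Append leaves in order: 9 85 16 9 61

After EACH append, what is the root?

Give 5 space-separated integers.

Answer: 9 364 829 822 210

Derivation:
After append 9 (leaves=[9]):
  L0: [9]
  root=9
After append 85 (leaves=[9, 85]):
  L0: [9, 85]
  L1: h(9,85)=(9*31+85)%997=364 -> [364]
  root=364
After append 16 (leaves=[9, 85, 16]):
  L0: [9, 85, 16]
  L1: h(9,85)=(9*31+85)%997=364 h(16,16)=(16*31+16)%997=512 -> [364, 512]
  L2: h(364,512)=(364*31+512)%997=829 -> [829]
  root=829
After append 9 (leaves=[9, 85, 16, 9]):
  L0: [9, 85, 16, 9]
  L1: h(9,85)=(9*31+85)%997=364 h(16,9)=(16*31+9)%997=505 -> [364, 505]
  L2: h(364,505)=(364*31+505)%997=822 -> [822]
  root=822
After append 61 (leaves=[9, 85, 16, 9, 61]):
  L0: [9, 85, 16, 9, 61]
  L1: h(9,85)=(9*31+85)%997=364 h(16,9)=(16*31+9)%997=505 h(61,61)=(61*31+61)%997=955 -> [364, 505, 955]
  L2: h(364,505)=(364*31+505)%997=822 h(955,955)=(955*31+955)%997=650 -> [822, 650]
  L3: h(822,650)=(822*31+650)%997=210 -> [210]
  root=210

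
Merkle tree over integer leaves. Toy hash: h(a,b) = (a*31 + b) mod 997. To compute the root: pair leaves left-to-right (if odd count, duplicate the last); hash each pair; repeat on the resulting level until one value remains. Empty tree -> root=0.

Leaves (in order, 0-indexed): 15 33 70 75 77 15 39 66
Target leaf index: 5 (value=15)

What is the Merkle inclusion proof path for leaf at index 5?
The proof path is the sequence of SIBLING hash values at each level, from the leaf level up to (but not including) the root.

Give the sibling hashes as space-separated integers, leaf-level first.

L0 (leaves): [15, 33, 70, 75, 77, 15, 39, 66], target index=5
L1: h(15,33)=(15*31+33)%997=498 [pair 0] h(70,75)=(70*31+75)%997=251 [pair 1] h(77,15)=(77*31+15)%997=408 [pair 2] h(39,66)=(39*31+66)%997=278 [pair 3] -> [498, 251, 408, 278]
  Sibling for proof at L0: 77
L2: h(498,251)=(498*31+251)%997=734 [pair 0] h(408,278)=(408*31+278)%997=962 [pair 1] -> [734, 962]
  Sibling for proof at L1: 278
L3: h(734,962)=(734*31+962)%997=785 [pair 0] -> [785]
  Sibling for proof at L2: 734
Root: 785
Proof path (sibling hashes from leaf to root): [77, 278, 734]

Answer: 77 278 734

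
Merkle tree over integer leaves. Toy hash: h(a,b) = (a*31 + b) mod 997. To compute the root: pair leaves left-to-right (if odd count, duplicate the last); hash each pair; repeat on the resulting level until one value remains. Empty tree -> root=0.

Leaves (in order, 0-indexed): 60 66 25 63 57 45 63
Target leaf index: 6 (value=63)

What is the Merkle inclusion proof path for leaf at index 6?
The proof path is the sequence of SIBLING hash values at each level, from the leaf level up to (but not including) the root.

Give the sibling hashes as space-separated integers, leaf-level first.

L0 (leaves): [60, 66, 25, 63, 57, 45, 63], target index=6
L1: h(60,66)=(60*31+66)%997=929 [pair 0] h(25,63)=(25*31+63)%997=838 [pair 1] h(57,45)=(57*31+45)%997=815 [pair 2] h(63,63)=(63*31+63)%997=22 [pair 3] -> [929, 838, 815, 22]
  Sibling for proof at L0: 63
L2: h(929,838)=(929*31+838)%997=724 [pair 0] h(815,22)=(815*31+22)%997=362 [pair 1] -> [724, 362]
  Sibling for proof at L1: 815
L3: h(724,362)=(724*31+362)%997=872 [pair 0] -> [872]
  Sibling for proof at L2: 724
Root: 872
Proof path (sibling hashes from leaf to root): [63, 815, 724]

Answer: 63 815 724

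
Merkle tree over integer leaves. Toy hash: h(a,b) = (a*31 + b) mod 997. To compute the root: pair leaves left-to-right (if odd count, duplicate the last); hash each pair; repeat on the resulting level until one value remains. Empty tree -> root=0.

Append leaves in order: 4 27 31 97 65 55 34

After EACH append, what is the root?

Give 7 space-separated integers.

Answer: 4 151 688 754 204 881 896

Derivation:
After append 4 (leaves=[4]):
  L0: [4]
  root=4
After append 27 (leaves=[4, 27]):
  L0: [4, 27]
  L1: h(4,27)=(4*31+27)%997=151 -> [151]
  root=151
After append 31 (leaves=[4, 27, 31]):
  L0: [4, 27, 31]
  L1: h(4,27)=(4*31+27)%997=151 h(31,31)=(31*31+31)%997=992 -> [151, 992]
  L2: h(151,992)=(151*31+992)%997=688 -> [688]
  root=688
After append 97 (leaves=[4, 27, 31, 97]):
  L0: [4, 27, 31, 97]
  L1: h(4,27)=(4*31+27)%997=151 h(31,97)=(31*31+97)%997=61 -> [151, 61]
  L2: h(151,61)=(151*31+61)%997=754 -> [754]
  root=754
After append 65 (leaves=[4, 27, 31, 97, 65]):
  L0: [4, 27, 31, 97, 65]
  L1: h(4,27)=(4*31+27)%997=151 h(31,97)=(31*31+97)%997=61 h(65,65)=(65*31+65)%997=86 -> [151, 61, 86]
  L2: h(151,61)=(151*31+61)%997=754 h(86,86)=(86*31+86)%997=758 -> [754, 758]
  L3: h(754,758)=(754*31+758)%997=204 -> [204]
  root=204
After append 55 (leaves=[4, 27, 31, 97, 65, 55]):
  L0: [4, 27, 31, 97, 65, 55]
  L1: h(4,27)=(4*31+27)%997=151 h(31,97)=(31*31+97)%997=61 h(65,55)=(65*31+55)%997=76 -> [151, 61, 76]
  L2: h(151,61)=(151*31+61)%997=754 h(76,76)=(76*31+76)%997=438 -> [754, 438]
  L3: h(754,438)=(754*31+438)%997=881 -> [881]
  root=881
After append 34 (leaves=[4, 27, 31, 97, 65, 55, 34]):
  L0: [4, 27, 31, 97, 65, 55, 34]
  L1: h(4,27)=(4*31+27)%997=151 h(31,97)=(31*31+97)%997=61 h(65,55)=(65*31+55)%997=76 h(34,34)=(34*31+34)%997=91 -> [151, 61, 76, 91]
  L2: h(151,61)=(151*31+61)%997=754 h(76,91)=(76*31+91)%997=453 -> [754, 453]
  L3: h(754,453)=(754*31+453)%997=896 -> [896]
  root=896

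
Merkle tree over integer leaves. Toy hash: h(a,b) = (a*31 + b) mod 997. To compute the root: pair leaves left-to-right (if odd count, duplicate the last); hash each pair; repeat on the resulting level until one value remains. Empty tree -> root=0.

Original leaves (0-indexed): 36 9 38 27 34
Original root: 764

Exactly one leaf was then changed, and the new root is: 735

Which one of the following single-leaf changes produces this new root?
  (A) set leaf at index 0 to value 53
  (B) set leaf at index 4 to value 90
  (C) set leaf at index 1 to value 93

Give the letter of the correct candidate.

Original leaves: [36, 9, 38, 27, 34]
Target new root: 735
Try each candidate change and compute the resulting root:
Candidate A: set leaf[0] = 53 -> leaves = [53, 9, 38, 27, 34]
  L0: [53, 9, 38, 27, 34]
  L1: h(53,9)=(53*31+9)%997=655 h(38,27)=(38*31+27)%997=208 h(34,34)=(34*31+34)%997=91 -> [655, 208, 91]
  L2: h(655,208)=(655*31+208)%997=573 h(91,91)=(91*31+91)%997=918 -> [573, 918]
  L3: h(573,918)=(573*31+918)%997=735 -> [735]
  root = 735 == target 735  ** MATCH **
Candidate B: set leaf[4] = 90 -> leaves = [36, 9, 38, 27, 90]
  L0: [36, 9, 38, 27, 90]
  L1: h(36,9)=(36*31+9)%997=128 h(38,27)=(38*31+27)%997=208 h(90,90)=(90*31+90)%997=886 -> [128, 208, 886]
  L2: h(128,208)=(128*31+208)%997=188 h(886,886)=(886*31+886)%997=436 -> [188, 436]
  L3: h(188,436)=(188*31+436)%997=282 -> [282]
  root = 282 != target 735
Candidate C: set leaf[1] = 93 -> leaves = [36, 93, 38, 27, 34]
  L0: [36, 93, 38, 27, 34]
  L1: h(36,93)=(36*31+93)%997=212 h(38,27)=(38*31+27)%997=208 h(34,34)=(34*31+34)%997=91 -> [212, 208, 91]
  L2: h(212,208)=(212*31+208)%997=798 h(91,91)=(91*31+91)%997=918 -> [798, 918]
  L3: h(798,918)=(798*31+918)%997=731 -> [731]
  root = 731 != target 735
Candidate A produces the target root.

Answer: A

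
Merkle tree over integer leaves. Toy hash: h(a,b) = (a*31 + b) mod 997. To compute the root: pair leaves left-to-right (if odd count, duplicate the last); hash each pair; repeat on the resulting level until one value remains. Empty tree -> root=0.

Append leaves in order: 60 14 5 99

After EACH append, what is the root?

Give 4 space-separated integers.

After append 60 (leaves=[60]):
  L0: [60]
  root=60
After append 14 (leaves=[60, 14]):
  L0: [60, 14]
  L1: h(60,14)=(60*31+14)%997=877 -> [877]
  root=877
After append 5 (leaves=[60, 14, 5]):
  L0: [60, 14, 5]
  L1: h(60,14)=(60*31+14)%997=877 h(5,5)=(5*31+5)%997=160 -> [877, 160]
  L2: h(877,160)=(877*31+160)%997=428 -> [428]
  root=428
After append 99 (leaves=[60, 14, 5, 99]):
  L0: [60, 14, 5, 99]
  L1: h(60,14)=(60*31+14)%997=877 h(5,99)=(5*31+99)%997=254 -> [877, 254]
  L2: h(877,254)=(877*31+254)%997=522 -> [522]
  root=522

Answer: 60 877 428 522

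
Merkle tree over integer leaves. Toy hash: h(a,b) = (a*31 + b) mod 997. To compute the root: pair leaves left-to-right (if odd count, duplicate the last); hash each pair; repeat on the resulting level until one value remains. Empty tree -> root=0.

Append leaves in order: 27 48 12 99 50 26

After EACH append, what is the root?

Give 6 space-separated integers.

After append 27 (leaves=[27]):
  L0: [27]
  root=27
After append 48 (leaves=[27, 48]):
  L0: [27, 48]
  L1: h(27,48)=(27*31+48)%997=885 -> [885]
  root=885
After append 12 (leaves=[27, 48, 12]):
  L0: [27, 48, 12]
  L1: h(27,48)=(27*31+48)%997=885 h(12,12)=(12*31+12)%997=384 -> [885, 384]
  L2: h(885,384)=(885*31+384)%997=900 -> [900]
  root=900
After append 99 (leaves=[27, 48, 12, 99]):
  L0: [27, 48, 12, 99]
  L1: h(27,48)=(27*31+48)%997=885 h(12,99)=(12*31+99)%997=471 -> [885, 471]
  L2: h(885,471)=(885*31+471)%997=987 -> [987]
  root=987
After append 50 (leaves=[27, 48, 12, 99, 50]):
  L0: [27, 48, 12, 99, 50]
  L1: h(27,48)=(27*31+48)%997=885 h(12,99)=(12*31+99)%997=471 h(50,50)=(50*31+50)%997=603 -> [885, 471, 603]
  L2: h(885,471)=(885*31+471)%997=987 h(603,603)=(603*31+603)%997=353 -> [987, 353]
  L3: h(987,353)=(987*31+353)%997=43 -> [43]
  root=43
After append 26 (leaves=[27, 48, 12, 99, 50, 26]):
  L0: [27, 48, 12, 99, 50, 26]
  L1: h(27,48)=(27*31+48)%997=885 h(12,99)=(12*31+99)%997=471 h(50,26)=(50*31+26)%997=579 -> [885, 471, 579]
  L2: h(885,471)=(885*31+471)%997=987 h(579,579)=(579*31+579)%997=582 -> [987, 582]
  L3: h(987,582)=(987*31+582)%997=272 -> [272]
  root=272

Answer: 27 885 900 987 43 272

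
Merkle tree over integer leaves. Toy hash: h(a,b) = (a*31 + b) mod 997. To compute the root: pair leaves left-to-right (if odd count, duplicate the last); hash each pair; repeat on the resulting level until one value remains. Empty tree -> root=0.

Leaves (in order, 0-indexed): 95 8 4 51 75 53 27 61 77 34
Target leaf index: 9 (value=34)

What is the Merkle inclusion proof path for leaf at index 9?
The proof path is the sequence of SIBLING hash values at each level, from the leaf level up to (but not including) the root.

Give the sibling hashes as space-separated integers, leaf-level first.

L0 (leaves): [95, 8, 4, 51, 75, 53, 27, 61, 77, 34], target index=9
L1: h(95,8)=(95*31+8)%997=959 [pair 0] h(4,51)=(4*31+51)%997=175 [pair 1] h(75,53)=(75*31+53)%997=384 [pair 2] h(27,61)=(27*31+61)%997=898 [pair 3] h(77,34)=(77*31+34)%997=427 [pair 4] -> [959, 175, 384, 898, 427]
  Sibling for proof at L0: 77
L2: h(959,175)=(959*31+175)%997=991 [pair 0] h(384,898)=(384*31+898)%997=838 [pair 1] h(427,427)=(427*31+427)%997=703 [pair 2] -> [991, 838, 703]
  Sibling for proof at L1: 427
L3: h(991,838)=(991*31+838)%997=652 [pair 0] h(703,703)=(703*31+703)%997=562 [pair 1] -> [652, 562]
  Sibling for proof at L2: 703
L4: h(652,562)=(652*31+562)%997=834 [pair 0] -> [834]
  Sibling for proof at L3: 652
Root: 834
Proof path (sibling hashes from leaf to root): [77, 427, 703, 652]

Answer: 77 427 703 652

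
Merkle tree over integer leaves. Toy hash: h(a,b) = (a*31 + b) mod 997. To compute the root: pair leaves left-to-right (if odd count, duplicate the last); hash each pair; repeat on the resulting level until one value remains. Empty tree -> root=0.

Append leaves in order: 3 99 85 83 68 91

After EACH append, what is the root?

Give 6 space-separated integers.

Answer: 3 192 696 694 419 158

Derivation:
After append 3 (leaves=[3]):
  L0: [3]
  root=3
After append 99 (leaves=[3, 99]):
  L0: [3, 99]
  L1: h(3,99)=(3*31+99)%997=192 -> [192]
  root=192
After append 85 (leaves=[3, 99, 85]):
  L0: [3, 99, 85]
  L1: h(3,99)=(3*31+99)%997=192 h(85,85)=(85*31+85)%997=726 -> [192, 726]
  L2: h(192,726)=(192*31+726)%997=696 -> [696]
  root=696
After append 83 (leaves=[3, 99, 85, 83]):
  L0: [3, 99, 85, 83]
  L1: h(3,99)=(3*31+99)%997=192 h(85,83)=(85*31+83)%997=724 -> [192, 724]
  L2: h(192,724)=(192*31+724)%997=694 -> [694]
  root=694
After append 68 (leaves=[3, 99, 85, 83, 68]):
  L0: [3, 99, 85, 83, 68]
  L1: h(3,99)=(3*31+99)%997=192 h(85,83)=(85*31+83)%997=724 h(68,68)=(68*31+68)%997=182 -> [192, 724, 182]
  L2: h(192,724)=(192*31+724)%997=694 h(182,182)=(182*31+182)%997=839 -> [694, 839]
  L3: h(694,839)=(694*31+839)%997=419 -> [419]
  root=419
After append 91 (leaves=[3, 99, 85, 83, 68, 91]):
  L0: [3, 99, 85, 83, 68, 91]
  L1: h(3,99)=(3*31+99)%997=192 h(85,83)=(85*31+83)%997=724 h(68,91)=(68*31+91)%997=205 -> [192, 724, 205]
  L2: h(192,724)=(192*31+724)%997=694 h(205,205)=(205*31+205)%997=578 -> [694, 578]
  L3: h(694,578)=(694*31+578)%997=158 -> [158]
  root=158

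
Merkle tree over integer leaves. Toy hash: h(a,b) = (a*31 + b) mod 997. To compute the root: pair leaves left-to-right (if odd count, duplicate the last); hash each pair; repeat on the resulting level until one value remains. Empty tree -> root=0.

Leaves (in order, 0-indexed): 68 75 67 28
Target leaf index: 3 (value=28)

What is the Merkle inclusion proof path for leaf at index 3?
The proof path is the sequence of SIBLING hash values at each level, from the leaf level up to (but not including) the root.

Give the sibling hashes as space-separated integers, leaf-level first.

Answer: 67 189

Derivation:
L0 (leaves): [68, 75, 67, 28], target index=3
L1: h(68,75)=(68*31+75)%997=189 [pair 0] h(67,28)=(67*31+28)%997=111 [pair 1] -> [189, 111]
  Sibling for proof at L0: 67
L2: h(189,111)=(189*31+111)%997=985 [pair 0] -> [985]
  Sibling for proof at L1: 189
Root: 985
Proof path (sibling hashes from leaf to root): [67, 189]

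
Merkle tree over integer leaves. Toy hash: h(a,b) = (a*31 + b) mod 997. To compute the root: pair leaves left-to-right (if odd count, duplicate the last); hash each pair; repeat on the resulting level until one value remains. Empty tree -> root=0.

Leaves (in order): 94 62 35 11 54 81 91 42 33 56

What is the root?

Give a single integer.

Answer: 86

Derivation:
L0: [94, 62, 35, 11, 54, 81, 91, 42, 33, 56]
L1: h(94,62)=(94*31+62)%997=982 h(35,11)=(35*31+11)%997=99 h(54,81)=(54*31+81)%997=758 h(91,42)=(91*31+42)%997=869 h(33,56)=(33*31+56)%997=82 -> [982, 99, 758, 869, 82]
L2: h(982,99)=(982*31+99)%997=631 h(758,869)=(758*31+869)%997=439 h(82,82)=(82*31+82)%997=630 -> [631, 439, 630]
L3: h(631,439)=(631*31+439)%997=60 h(630,630)=(630*31+630)%997=220 -> [60, 220]
L4: h(60,220)=(60*31+220)%997=86 -> [86]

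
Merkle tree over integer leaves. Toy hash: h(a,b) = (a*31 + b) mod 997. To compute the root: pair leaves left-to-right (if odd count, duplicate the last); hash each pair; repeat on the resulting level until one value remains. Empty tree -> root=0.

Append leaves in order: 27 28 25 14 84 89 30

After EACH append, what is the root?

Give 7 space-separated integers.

Answer: 27 865 696 685 572 732 993

Derivation:
After append 27 (leaves=[27]):
  L0: [27]
  root=27
After append 28 (leaves=[27, 28]):
  L0: [27, 28]
  L1: h(27,28)=(27*31+28)%997=865 -> [865]
  root=865
After append 25 (leaves=[27, 28, 25]):
  L0: [27, 28, 25]
  L1: h(27,28)=(27*31+28)%997=865 h(25,25)=(25*31+25)%997=800 -> [865, 800]
  L2: h(865,800)=(865*31+800)%997=696 -> [696]
  root=696
After append 14 (leaves=[27, 28, 25, 14]):
  L0: [27, 28, 25, 14]
  L1: h(27,28)=(27*31+28)%997=865 h(25,14)=(25*31+14)%997=789 -> [865, 789]
  L2: h(865,789)=(865*31+789)%997=685 -> [685]
  root=685
After append 84 (leaves=[27, 28, 25, 14, 84]):
  L0: [27, 28, 25, 14, 84]
  L1: h(27,28)=(27*31+28)%997=865 h(25,14)=(25*31+14)%997=789 h(84,84)=(84*31+84)%997=694 -> [865, 789, 694]
  L2: h(865,789)=(865*31+789)%997=685 h(694,694)=(694*31+694)%997=274 -> [685, 274]
  L3: h(685,274)=(685*31+274)%997=572 -> [572]
  root=572
After append 89 (leaves=[27, 28, 25, 14, 84, 89]):
  L0: [27, 28, 25, 14, 84, 89]
  L1: h(27,28)=(27*31+28)%997=865 h(25,14)=(25*31+14)%997=789 h(84,89)=(84*31+89)%997=699 -> [865, 789, 699]
  L2: h(865,789)=(865*31+789)%997=685 h(699,699)=(699*31+699)%997=434 -> [685, 434]
  L3: h(685,434)=(685*31+434)%997=732 -> [732]
  root=732
After append 30 (leaves=[27, 28, 25, 14, 84, 89, 30]):
  L0: [27, 28, 25, 14, 84, 89, 30]
  L1: h(27,28)=(27*31+28)%997=865 h(25,14)=(25*31+14)%997=789 h(84,89)=(84*31+89)%997=699 h(30,30)=(30*31+30)%997=960 -> [865, 789, 699, 960]
  L2: h(865,789)=(865*31+789)%997=685 h(699,960)=(699*31+960)%997=695 -> [685, 695]
  L3: h(685,695)=(685*31+695)%997=993 -> [993]
  root=993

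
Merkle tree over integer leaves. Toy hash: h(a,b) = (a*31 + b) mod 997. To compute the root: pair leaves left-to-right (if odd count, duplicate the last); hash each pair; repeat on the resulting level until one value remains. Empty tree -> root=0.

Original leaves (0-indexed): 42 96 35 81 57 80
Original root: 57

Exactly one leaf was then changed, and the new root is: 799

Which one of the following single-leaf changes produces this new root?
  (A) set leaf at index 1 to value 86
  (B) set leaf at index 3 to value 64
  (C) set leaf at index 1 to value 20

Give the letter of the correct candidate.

Original leaves: [42, 96, 35, 81, 57, 80]
Target new root: 799
Try each candidate change and compute the resulting root:
Candidate A: set leaf[1] = 86 -> leaves = [42, 86, 35, 81, 57, 80]
  L0: [42, 86, 35, 81, 57, 80]
  L1: h(42,86)=(42*31+86)%997=391 h(35,81)=(35*31+81)%997=169 h(57,80)=(57*31+80)%997=850 -> [391, 169, 850]
  L2: h(391,169)=(391*31+169)%997=326 h(850,850)=(850*31+850)%997=281 -> [326, 281]
  L3: h(326,281)=(326*31+281)%997=417 -> [417]
  root = 417 != target 799
Candidate B: set leaf[3] = 64 -> leaves = [42, 96, 35, 64, 57, 80]
  L0: [42, 96, 35, 64, 57, 80]
  L1: h(42,96)=(42*31+96)%997=401 h(35,64)=(35*31+64)%997=152 h(57,80)=(57*31+80)%997=850 -> [401, 152, 850]
  L2: h(401,152)=(401*31+152)%997=619 h(850,850)=(850*31+850)%997=281 -> [619, 281]
  L3: h(619,281)=(619*31+281)%997=527 -> [527]
  root = 527 != target 799
Candidate C: set leaf[1] = 20 -> leaves = [42, 20, 35, 81, 57, 80]
  L0: [42, 20, 35, 81, 57, 80]
  L1: h(42,20)=(42*31+20)%997=325 h(35,81)=(35*31+81)%997=169 h(57,80)=(57*31+80)%997=850 -> [325, 169, 850]
  L2: h(325,169)=(325*31+169)%997=274 h(850,850)=(850*31+850)%997=281 -> [274, 281]
  L3: h(274,281)=(274*31+281)%997=799 -> [799]
  root = 799 == target 799  ** MATCH **
Candidate C produces the target root.

Answer: C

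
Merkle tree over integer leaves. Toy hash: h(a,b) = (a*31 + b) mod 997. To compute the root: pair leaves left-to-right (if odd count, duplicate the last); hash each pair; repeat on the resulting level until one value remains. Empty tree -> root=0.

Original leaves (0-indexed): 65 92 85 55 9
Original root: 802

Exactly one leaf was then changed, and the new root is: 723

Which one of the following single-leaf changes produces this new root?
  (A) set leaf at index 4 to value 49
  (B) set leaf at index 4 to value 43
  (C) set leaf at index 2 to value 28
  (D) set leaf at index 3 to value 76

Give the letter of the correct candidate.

Answer: B

Derivation:
Original leaves: [65, 92, 85, 55, 9]
Target new root: 723
Try each candidate change and compute the resulting root:
Candidate A: set leaf[4] = 49 -> leaves = [65, 92, 85, 55, 49]
  L0: [65, 92, 85, 55, 49]
  L1: h(65,92)=(65*31+92)%997=113 h(85,55)=(85*31+55)%997=696 h(49,49)=(49*31+49)%997=571 -> [113, 696, 571]
  L2: h(113,696)=(113*31+696)%997=211 h(571,571)=(571*31+571)%997=326 -> [211, 326]
  L3: h(211,326)=(211*31+326)%997=885 -> [885]
  root = 885 != target 723
Candidate B: set leaf[4] = 43 -> leaves = [65, 92, 85, 55, 43]
  L0: [65, 92, 85, 55, 43]
  L1: h(65,92)=(65*31+92)%997=113 h(85,55)=(85*31+55)%997=696 h(43,43)=(43*31+43)%997=379 -> [113, 696, 379]
  L2: h(113,696)=(113*31+696)%997=211 h(379,379)=(379*31+379)%997=164 -> [211, 164]
  L3: h(211,164)=(211*31+164)%997=723 -> [723]
  root = 723 == target 723  ** MATCH **
Candidate C: set leaf[2] = 28 -> leaves = [65, 92, 28, 55, 9]
  L0: [65, 92, 28, 55, 9]
  L1: h(65,92)=(65*31+92)%997=113 h(28,55)=(28*31+55)%997=923 h(9,9)=(9*31+9)%997=288 -> [113, 923, 288]
  L2: h(113,923)=(113*31+923)%997=438 h(288,288)=(288*31+288)%997=243 -> [438, 243]
  L3: h(438,243)=(438*31+243)%997=860 -> [860]
  root = 860 != target 723
Candidate D: set leaf[3] = 76 -> leaves = [65, 92, 85, 76, 9]
  L0: [65, 92, 85, 76, 9]
  L1: h(65,92)=(65*31+92)%997=113 h(85,76)=(85*31+76)%997=717 h(9,9)=(9*31+9)%997=288 -> [113, 717, 288]
  L2: h(113,717)=(113*31+717)%997=232 h(288,288)=(288*31+288)%997=243 -> [232, 243]
  L3: h(232,243)=(232*31+243)%997=456 -> [456]
  root = 456 != target 723
Candidate B produces the target root.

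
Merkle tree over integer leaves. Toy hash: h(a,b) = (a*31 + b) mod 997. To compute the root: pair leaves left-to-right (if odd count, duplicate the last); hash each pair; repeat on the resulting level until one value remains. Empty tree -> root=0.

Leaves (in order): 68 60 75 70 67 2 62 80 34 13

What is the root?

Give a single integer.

Answer: 825

Derivation:
L0: [68, 60, 75, 70, 67, 2, 62, 80, 34, 13]
L1: h(68,60)=(68*31+60)%997=174 h(75,70)=(75*31+70)%997=401 h(67,2)=(67*31+2)%997=85 h(62,80)=(62*31+80)%997=8 h(34,13)=(34*31+13)%997=70 -> [174, 401, 85, 8, 70]
L2: h(174,401)=(174*31+401)%997=810 h(85,8)=(85*31+8)%997=649 h(70,70)=(70*31+70)%997=246 -> [810, 649, 246]
L3: h(810,649)=(810*31+649)%997=834 h(246,246)=(246*31+246)%997=893 -> [834, 893]
L4: h(834,893)=(834*31+893)%997=825 -> [825]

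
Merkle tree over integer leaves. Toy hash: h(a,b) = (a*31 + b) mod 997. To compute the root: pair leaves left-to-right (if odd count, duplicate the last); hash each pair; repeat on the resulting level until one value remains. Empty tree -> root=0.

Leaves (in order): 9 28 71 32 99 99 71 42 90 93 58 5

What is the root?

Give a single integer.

L0: [9, 28, 71, 32, 99, 99, 71, 42, 90, 93, 58, 5]
L1: h(9,28)=(9*31+28)%997=307 h(71,32)=(71*31+32)%997=239 h(99,99)=(99*31+99)%997=177 h(71,42)=(71*31+42)%997=249 h(90,93)=(90*31+93)%997=889 h(58,5)=(58*31+5)%997=806 -> [307, 239, 177, 249, 889, 806]
L2: h(307,239)=(307*31+239)%997=783 h(177,249)=(177*31+249)%997=751 h(889,806)=(889*31+806)%997=449 -> [783, 751, 449]
L3: h(783,751)=(783*31+751)%997=99 h(449,449)=(449*31+449)%997=410 -> [99, 410]
L4: h(99,410)=(99*31+410)%997=488 -> [488]

Answer: 488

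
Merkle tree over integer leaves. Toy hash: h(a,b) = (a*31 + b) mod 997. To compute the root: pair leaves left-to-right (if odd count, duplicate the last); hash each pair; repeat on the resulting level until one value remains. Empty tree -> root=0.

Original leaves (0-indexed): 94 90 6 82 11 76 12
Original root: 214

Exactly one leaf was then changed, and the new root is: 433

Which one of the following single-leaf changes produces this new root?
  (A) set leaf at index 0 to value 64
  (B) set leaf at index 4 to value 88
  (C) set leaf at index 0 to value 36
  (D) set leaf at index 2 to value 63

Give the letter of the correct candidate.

Original leaves: [94, 90, 6, 82, 11, 76, 12]
Target new root: 433
Try each candidate change and compute the resulting root:
Candidate A: set leaf[0] = 64 -> leaves = [64, 90, 6, 82, 11, 76, 12]
  L0: [64, 90, 6, 82, 11, 76, 12]
  L1: h(64,90)=(64*31+90)%997=80 h(6,82)=(6*31+82)%997=268 h(11,76)=(11*31+76)%997=417 h(12,12)=(12*31+12)%997=384 -> [80, 268, 417, 384]
  L2: h(80,268)=(80*31+268)%997=754 h(417,384)=(417*31+384)%997=350 -> [754, 350]
  L3: h(754,350)=(754*31+350)%997=793 -> [793]
  root = 793 != target 433
Candidate B: set leaf[4] = 88 -> leaves = [94, 90, 6, 82, 88, 76, 12]
  L0: [94, 90, 6, 82, 88, 76, 12]
  L1: h(94,90)=(94*31+90)%997=13 h(6,82)=(6*31+82)%997=268 h(88,76)=(88*31+76)%997=810 h(12,12)=(12*31+12)%997=384 -> [13, 268, 810, 384]
  L2: h(13,268)=(13*31+268)%997=671 h(810,384)=(810*31+384)%997=569 -> [671, 569]
  L3: h(671,569)=(671*31+569)%997=433 -> [433]
  root = 433 == target 433  ** MATCH **
Candidate C: set leaf[0] = 36 -> leaves = [36, 90, 6, 82, 11, 76, 12]
  L0: [36, 90, 6, 82, 11, 76, 12]
  L1: h(36,90)=(36*31+90)%997=209 h(6,82)=(6*31+82)%997=268 h(11,76)=(11*31+76)%997=417 h(12,12)=(12*31+12)%997=384 -> [209, 268, 417, 384]
  L2: h(209,268)=(209*31+268)%997=765 h(417,384)=(417*31+384)%997=350 -> [765, 350]
  L3: h(765,350)=(765*31+350)%997=137 -> [137]
  root = 137 != target 433
Candidate D: set leaf[2] = 63 -> leaves = [94, 90, 63, 82, 11, 76, 12]
  L0: [94, 90, 63, 82, 11, 76, 12]
  L1: h(94,90)=(94*31+90)%997=13 h(63,82)=(63*31+82)%997=41 h(11,76)=(11*31+76)%997=417 h(12,12)=(12*31+12)%997=384 -> [13, 41, 417, 384]
  L2: h(13,41)=(13*31+41)%997=444 h(417,384)=(417*31+384)%997=350 -> [444, 350]
  L3: h(444,350)=(444*31+350)%997=156 -> [156]
  root = 156 != target 433
Candidate B produces the target root.

Answer: B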